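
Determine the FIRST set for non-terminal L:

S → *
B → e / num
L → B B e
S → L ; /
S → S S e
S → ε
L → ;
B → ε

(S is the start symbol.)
FIRST sets of the other non-terminals involved (by the same procedure, iterated to a fixed point):
  FIRST(B) = { 'e', ε }

From L → B B e:
  - B is a non-terminal: add FIRST(B) \ {ε} = { 'e' }
    B is nullable, so continue to the next symbol
  - B is a non-terminal: add FIRST(B) \ {ε} = { 'e' }
    B is nullable, so continue to the next symbol
  - e is a terminal: add 'e' and stop
From L → ;:
  - ';' is a terminal: add ';' and stop

Collecting: FIRST(L) = { ';', 'e' }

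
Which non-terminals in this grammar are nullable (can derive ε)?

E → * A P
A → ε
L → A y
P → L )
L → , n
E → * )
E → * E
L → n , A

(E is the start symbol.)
{ 'A' }

A non-terminal is nullable if it can derive ε (the empty string): either it has an ε-production, or it has a production whose right-hand side consists entirely of nullable non-terminals.

ε-productions: A → ε
So A is immediately nullable.
No further non-terminal can be added: every production for the remaining non-terminals contains a terminal or a non-nullable non-terminal.
Nullable = { 'A' }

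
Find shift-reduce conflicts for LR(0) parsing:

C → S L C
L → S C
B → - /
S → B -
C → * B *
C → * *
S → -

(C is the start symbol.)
Yes — I2: [S → - .] vs [B → - . /]

A shift-reduce conflict occurs when an LR(0) state has both:
  - a complete (reduce) item [A → α .] (dot at the end), and
  - a shift item [B → β . c γ] (dot before a terminal).

Augment with C' → C and build the canonical LR(0) collection (I0 = CLOSURE({[C' → . C]}), then GOTO on every symbol after a dot until no new states appear). It has 16 states:
  I0: { [B → . - /], [C → . * *], [C → . * B *], [C → . S L C], [C' → . C], [S → . -], [S → . B -] }  — shift
  I1: { [B → . - /], [C → * . *], [C → * . B *] }  — shift
  I2: { [B → - . /], [S → - .] }  — shift, reduce
  I3: { [S → B . -] }  — shift
  I4: { [C' → C .] }  — accept
  I5: { [B → . - /], [C → S . L C], [L → . S C], [S → . -], [S → . B -] }  — shift
  I6: { [B → . - /], [C → . * *], [C → . * B *], [C → . S L C], [C → S L . C], [S → . -], [S → . B -] }  — shift
  I7: { [B → . - /], [C → . * *], [C → . * B *], [C → . S L C], [L → S . C], [S → . -], [S → . B -] }  — shift
  I8: { [L → S C .] }  — reduce
  I9: { [C → S L C .] }  — reduce
  I10: { [S → B - .] }  — reduce
  I11: { [B → - / .] }  — reduce
  I12: { [C → * * .] }  — reduce
  I13: { [B → - . /] }  — shift
  I14: { [C → * B . *] }  — shift
  I15: { [C → * B * .] }  — reduce

I2 contains reduce item [S → - .] and shift item [B → - . /] — shift-reduce conflict.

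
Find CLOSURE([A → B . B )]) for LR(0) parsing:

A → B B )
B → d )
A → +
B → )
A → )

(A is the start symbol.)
Start with: [A → B . B )]
  [A → B . B )] has the dot before B: add [B → . d )], [B → . )]
No further items can be added.

CLOSURE = { [A → B . B )], [B → . )], [B → . d )] }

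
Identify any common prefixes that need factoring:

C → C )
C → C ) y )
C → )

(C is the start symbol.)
Yes, C has productions with common prefix 'C )'

Left-factoring is needed when two productions for the same non-terminal
share a common prefix on the right-hand side.

Productions for C:
  C → C )
  C → C ) y )
  C → )

Found common prefix 'C )' in productions for C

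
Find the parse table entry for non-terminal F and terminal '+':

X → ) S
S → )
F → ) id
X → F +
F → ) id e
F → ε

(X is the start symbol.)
F → ε

To find M[F, '+'], we find productions for F where '+' is in the predict set (PREDICT(N → α) = (FIRST(α) \ {ε}) ∪ (FOLLOW(N) if α ⇒* ε)).

Relevant sets:
  FOLLOW(F) = { '+' }

F → ) id: PREDICT = { ')' }
F → ) id e: PREDICT = { ')' }
F → ε: PREDICT = { '+' }
  '+' is in predict set, so this production goes in M[F, '+']

M[F, '+'] = F → ε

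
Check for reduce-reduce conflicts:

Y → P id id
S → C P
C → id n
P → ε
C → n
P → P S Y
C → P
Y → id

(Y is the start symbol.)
Yes — I5: [C → P .] vs [P → .]; I13: [P → .] vs [S → C P .]

Augment with Y' → Y and build the canonical LR(0) collection (I0 = CLOSURE({[Y' → . Y]}), then GOTO on every symbol after a dot until no new states appear). It has 14 states:
  I0: { [P → . P S Y], [P → .], [Y → . P id id], [Y → . id], [Y' → . Y] }  — shift, reduce
  I1: { [C → . P], [C → . id n], [C → . n], [P → . P S Y], [P → .], [P → P . S Y], [S → . C P], [Y → P . id id] }  — shift, reduce
  I2: { [Y' → Y .] }  — accept
  I3: { [Y → id .] }  — reduce
  I4: { [P → . P S Y], [P → .], [S → C . P] }  — reduce
  I5: { [C → . P], [C → . id n], [C → . n], [C → P .], [P → . P S Y], [P → .], [P → P . S Y], [S → . C P] }  — shift, 2 reduces
  I6: { [P → . P S Y], [P → .], [P → P S . Y], [Y → . P id id], [Y → . id] }  — shift, reduce
  I7: { [C → id . n], [Y → P id . id] }  — shift
  I8: { [C → n .] }  — reduce
  I9: { [Y → P id id .] }  — reduce
  I10: { [C → id n .] }  — reduce
  I11: { [P → P S Y .] }  — reduce
  I12: { [C → id . n] }  — shift
  I13: { [C → . P], [C → . id n], [C → . n], [P → . P S Y], [P → .], [P → P . S Y], [S → . C P], [S → C P .] }  — shift, 2 reduces

I5 contains complete items [C → P .], [P → .] — reduce-reduce conflict.
I13 contains complete items [P → .], [S → C P .] — reduce-reduce conflict.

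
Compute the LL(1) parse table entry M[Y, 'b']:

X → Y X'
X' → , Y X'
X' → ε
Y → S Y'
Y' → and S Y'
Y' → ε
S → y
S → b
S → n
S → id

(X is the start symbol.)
To find M[Y, 'b'], we find productions for Y where 'b' is in the predict set (PREDICT(N → α) = (FIRST(α) \ {ε}) ∪ (FOLLOW(N) if α ⇒* ε)).

Relevant sets:
  FIRST(S) = { 'b', 'id', 'n', 'y' }

Y → S Y': PREDICT = { 'b', 'id', 'n', 'y' }
  'b' is in predict set, so this production goes in M[Y, 'b']

M[Y, 'b'] = Y → S Y'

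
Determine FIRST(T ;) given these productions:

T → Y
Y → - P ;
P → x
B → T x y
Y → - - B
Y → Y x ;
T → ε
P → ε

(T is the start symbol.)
FIRST sets of the non-terminals involved (from the grammar, by fixed-point iteration):
  FIRST(T) = { '-', ε }

To compute FIRST(T ;), process the symbols left to right:
Symbol T is a non-terminal. Add FIRST(T) \ {ε} = { '-' }
T is nullable (ε ∈ FIRST(T)), continue to the next symbol.
Symbol ; is a terminal. Add ';' and stop.
FIRST(T ;) = { '-', ';' }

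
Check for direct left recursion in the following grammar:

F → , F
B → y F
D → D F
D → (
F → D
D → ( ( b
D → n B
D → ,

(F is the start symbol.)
Yes, D is left-recursive

F → , F: starts with ','
B → y F: starts with y
D → D F: LEFT RECURSIVE (starts with D)
D → (: starts with '('
F → D: starts with D
D → ( ( b: starts with '('
D → n B: starts with n
D → ,: starts with ','

The grammar has direct left recursion on: D.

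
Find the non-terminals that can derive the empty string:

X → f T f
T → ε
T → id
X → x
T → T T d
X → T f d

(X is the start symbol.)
{ 'T' }

A non-terminal is nullable if it can derive ε (the empty string): either it has an ε-production, or it has a production whose right-hand side consists entirely of nullable non-terminals.

ε-productions: T → ε
So T is immediately nullable.
No further non-terminal can be added: every production for the remaining non-terminals contains a terminal or a non-nullable non-terminal.
Nullable = { 'T' }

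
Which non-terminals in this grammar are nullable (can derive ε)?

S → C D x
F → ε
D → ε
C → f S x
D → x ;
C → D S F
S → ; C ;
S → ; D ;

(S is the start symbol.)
A non-terminal is nullable if it can derive ε (the empty string): either it has an ε-production, or it has a production whose right-hand side consists entirely of nullable non-terminals.

ε-productions: F → ε, D → ε
So F, D are immediately nullable.
No further non-terminal can be added: every production for the remaining non-terminals contains a terminal or a non-nullable non-terminal.
Nullable = { 'D', 'F' }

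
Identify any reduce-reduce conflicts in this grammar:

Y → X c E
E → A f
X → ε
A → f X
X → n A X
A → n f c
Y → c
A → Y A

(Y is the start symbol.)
No reduce-reduce conflicts

Augment with Y' → Y and build the canonical LR(0) collection (I0 = CLOSURE({[Y' → . Y]}), then GOTO on every symbol after a dot until no new states appear). It has 18 states:
  I0: { [X → . n A X], [X → .], [Y → . X c E], [Y → . c], [Y' → . Y] }  — shift, reduce
  I1: { [Y → X . c E] }  — shift
  I2: { [Y' → Y .] }  — accept
  I3: { [Y → c .] }  — reduce
  I4: { [A → . Y A], [A → . f X], [A → . n f c], [X → . n A X], [X → .], [X → n . A X], [Y → . X c E], [Y → . c] }  — shift, reduce
  I5: { [X → . n A X], [X → .], [X → n A . X] }  — shift, reduce
  I6: { [A → . Y A], [A → . f X], [A → . n f c], [A → Y . A], [X → . n A X], [X → .], [Y → . X c E], [Y → . c] }  — shift, reduce
  I7: { [A → f . X], [X → . n A X], [X → .] }  — shift, reduce
  I8: { [A → . Y A], [A → . f X], [A → . n f c], [A → n . f c], [X → . n A X], [X → .], [X → n . A X], [Y → . X c E], [Y → . c] }  — shift, reduce
  I9: { [A → f . X], [A → n f . c], [X → . n A X], [X → .] }  — shift, reduce
  I10: { [A → f X .] }  — reduce
  I11: { [A → n f c .] }  — reduce
  I12: { [A → Y A .] }  — reduce
  I13: { [X → n A X .] }  — reduce
  I14: { [A → . Y A], [A → . f X], [A → . n f c], [E → . A f], [X → . n A X], [X → .], [Y → . X c E], [Y → . c], [Y → X c . E] }  — shift, reduce
  I15: { [E → A . f] }  — shift
  I16: { [Y → X c E .] }  — reduce
  I17: { [E → A f .] }  — reduce

No state contains more than one complete item.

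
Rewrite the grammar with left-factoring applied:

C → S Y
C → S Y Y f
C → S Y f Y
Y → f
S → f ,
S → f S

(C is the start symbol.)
C → S Y C'
C' → ε
C' → Y f
C' → f Y
Y → f
S → f S'
S' → ,
S' → S

Left-factoring transforms A → αβ₁ | αβ₂ into A → αA' and A' → β₁ | β₂
(α is the longest common prefix among the alternatives). Repeat until
no nonterminal has two alternatives with a common prefix.

Round 1: C has alternatives sharing prefix 'S Y'. Introduce C': C → S Y C'
  Add: C' → ε
  Add: C' → Y f
  Add: C' → f Y

Round 2: S has alternatives sharing prefix 'f'. Introduce S': S → f S'
  Add: S' → ,
  Add: S' → S

No remaining common prefixes — done.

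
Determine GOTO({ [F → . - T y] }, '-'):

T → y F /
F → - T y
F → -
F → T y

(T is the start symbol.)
GOTO(I, '-') = CLOSURE({ [A → αX.β] : [A → α.Xβ] ∈ I, X = '-' })

Items with dot before '-', with the dot advanced:
  [F → . - T y] → [F → - . T y]
Closure of the advanced items:
  [F → - . T y] has the dot before T: add [T → . y F /]

GOTO = { [F → - . T y], [T → . y F /] }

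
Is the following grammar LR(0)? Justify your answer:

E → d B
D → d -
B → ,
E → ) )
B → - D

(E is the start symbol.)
Yes, the grammar is LR(0)

Augment with E' → E and build the canonical LR(0) collection (I0 = CLOSURE({[E' → . E]}), then GOTO on every symbol after a dot until no new states appear). It has 11 states:
  I0: { [E → . ) )], [E → . d B], [E' → . E] }  — shift
  I1: { [E → ) . )] }  — shift
  I2: { [E' → E .] }  — accept
  I3: { [B → . ,], [B → . - D], [E → d . B] }  — shift
  I4: { [B → , .] }  — reduce
  I5: { [B → - . D], [D → . d -] }  — shift
  I6: { [E → d B .] }  — reduce
  I7: { [B → - D .] }  — reduce
  I8: { [D → d . -] }  — shift
  I9: { [D → d - .] }  — reduce
  I10: { [E → ) ) .] }  — reduce

Every state is either a pure shift/goto state or contains exactly one complete item and nothing to shift — no conflicts. The grammar is LR(0).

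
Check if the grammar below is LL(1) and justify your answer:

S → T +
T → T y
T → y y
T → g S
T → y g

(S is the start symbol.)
No. Predict set conflict for T: { 'y' }

A grammar is LL(1) if for each non-terminal N with multiple productions, the predict sets of those productions are pairwise disjoint, where PREDICT(N → α) = (FIRST(α) \ {ε}) ∪ (FOLLOW(N) if α ⇒* ε).

Relevant sets:
  FIRST(T) = { 'g', 'y' }

For T:
  PREDICT(T → T y) = { 'g', 'y' }
  PREDICT(T → y y) = { 'y' }
  PREDICT(T → g S) = { 'g' }
  PREDICT(T → y g) = { 'y' }
S has a single production, so nothing to check there.

Conflict found: Predict set conflict for T: { 'y' }
The grammar is NOT LL(1).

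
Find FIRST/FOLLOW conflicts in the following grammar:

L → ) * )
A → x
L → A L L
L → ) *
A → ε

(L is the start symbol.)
Yes. A → x with FOLLOW(A) on { 'x' }

A FIRST/FOLLOW conflict occurs when a non-terminal N has a nullable alternative N → β (β ⇒* ε) and another alternative N → α with FIRST(α) ∩ FOLLOW(N) ≠ ∅: on such a lookahead the parser cannot decide between expanding α and letting N vanish via β.

Nullable non-terminals: A.

A: nullable alternative(s) A → ε; FOLLOW(A) = { ')', 'x' }
  A → x: FIRST \ {ε} = { 'x' } — overlaps FOLLOW(A) on { 'x' }: CONFLICT
  A → ε: FIRST \ {ε} = { } — this is the only nullable alternative, skip

L has no nullable alternative, so no FIRST/FOLLOW check is needed there.

So the grammar has 1 FIRST/FOLLOW conflict (marked CONFLICT above).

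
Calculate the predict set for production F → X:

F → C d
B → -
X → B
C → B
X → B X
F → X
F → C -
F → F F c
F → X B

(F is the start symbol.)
{ '-' }

PREDICT(F → X) = (FIRST(RHS) \ {ε}) ∪ (FOLLOW(F) if ε ∈ FIRST(RHS), i.e. RHS ⇒* ε)
FIRST(X) = { '-' }
FIRST(X) = { '-' }
ε ∉ FIRST(X), so FOLLOW(F) is not added.
PREDICT(F → X) = { '-' }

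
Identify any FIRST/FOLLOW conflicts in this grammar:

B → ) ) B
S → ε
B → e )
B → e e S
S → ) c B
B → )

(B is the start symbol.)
A FIRST/FOLLOW conflict occurs when a non-terminal N has a nullable alternative N → β (β ⇒* ε) and another alternative N → α with FIRST(α) ∩ FOLLOW(N) ≠ ∅: on such a lookahead the parser cannot decide between expanding α and letting N vanish via β.

Nullable non-terminals: S.

S: nullable alternative(s) S → ε; FOLLOW(S) = { $ }
  S → ε: FIRST \ {ε} = { } — this is the only nullable alternative, skip
  S → ) c B: FIRST \ {ε} = { ')' } — disjoint from FOLLOW(S)

B has no nullable alternative, so no FIRST/FOLLOW check is needed there.

No FIRST/FOLLOW conflicts found.

Answer: No FIRST/FOLLOW conflicts.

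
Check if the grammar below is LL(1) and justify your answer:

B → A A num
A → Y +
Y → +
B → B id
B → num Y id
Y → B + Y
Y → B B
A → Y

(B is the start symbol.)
No. Predict set conflict for B: { '+', 'num' }

Relevant sets:
  FIRST(A) = { '+', 'num' }
  FIRST(B) = { '+', 'num' }
  FIRST(Y) = { '+', 'num' }

For B:
  PREDICT(B → A A num) = { '+', 'num' }
  PREDICT(B → B id) = { '+', 'num' }
  PREDICT(B → num Y id) = { 'num' }
For A:
  PREDICT(A → Y '+') = { '+', 'num' }
  PREDICT(A → Y) = { '+', 'num' }
For Y:
  PREDICT(Y → '+') = { '+' }
  PREDICT(Y → B '+' Y) = { '+', 'num' }
  PREDICT(Y → B B) = { '+', 'num' }

Conflict found: Predict set conflict for B: { '+', 'num' }
The grammar is NOT LL(1).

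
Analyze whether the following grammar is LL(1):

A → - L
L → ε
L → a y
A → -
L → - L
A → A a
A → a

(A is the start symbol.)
No. Predict set conflict for A: { '-' }

A grammar is LL(1) if for each non-terminal N with multiple productions, the predict sets of those productions are pairwise disjoint, where PREDICT(N → α) = (FIRST(α) \ {ε}) ∪ (FOLLOW(N) if α ⇒* ε).

Relevant sets:
  FIRST(A) = { '-', 'a' }
  FOLLOW(L) = { $, 'a' }

For A:
  PREDICT(A → '-' L) = { '-' }
  PREDICT(A → '-') = { '-' }
  PREDICT(A → A a) = { '-', 'a' }
  PREDICT(A → a) = { 'a' }
For L:
  PREDICT(L → ε) = { $, 'a' }
  PREDICT(L → a y) = { 'a' }
  PREDICT(L → '-' L) = { '-' }

Conflict found: Predict set conflict for A: { '-' }
The grammar is NOT LL(1).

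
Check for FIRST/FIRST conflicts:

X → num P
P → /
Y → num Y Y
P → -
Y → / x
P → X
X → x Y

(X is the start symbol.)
A FIRST/FIRST conflict occurs when two productions N → α and N → β for the same non-terminal have FIRST(α) ∩ FIRST(β) ≠ ∅ (with ε ∈ FIRST of a nullable right-hand side, so two nullable alternatives also conflict).

FIRST sets of the non-terminals at (or reachable through a nullable prefix from) the front of some alternative:
  FIRST(X) = { 'num', 'x' }

Productions for X:
  X → num P: FIRST = { 'num' }
  X → x Y: FIRST = { 'x' }
Productions for P:
  P → /: FIRST = { '/' }
  P → -: FIRST = { '-' }
  P → X: FIRST = { 'num', 'x' }
Productions for Y:
  Y → num Y Y: FIRST = { 'num' }
  Y → / x: FIRST = { '/' }

All alternatives of each non-terminal have pairwise disjoint FIRST sets.

Answer: No FIRST/FIRST conflicts.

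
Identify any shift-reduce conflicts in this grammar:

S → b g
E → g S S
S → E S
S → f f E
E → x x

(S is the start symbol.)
A shift-reduce conflict occurs when an LR(0) state has both:
  - a complete (reduce) item [A → α .] (dot at the end), and
  - a shift item [B → β . c γ] (dot before a terminal).

Augment with S' → S and build the canonical LR(0) collection (I0 = CLOSURE({[S' → . S]}), then GOTO on every symbol after a dot until no new states appear). It has 14 states:
  I0: { [E → . g S S], [E → . x x], [S → . E S], [S → . b g], [S → . f f E], [S' → . S] }  — shift
  I1: { [E → . g S S], [E → . x x], [S → . E S], [S → . b g], [S → . f f E], [S → E . S] }  — shift
  I2: { [S' → S .] }  — accept
  I3: { [S → b . g] }  — shift
  I4: { [S → f . f E] }  — shift
  I5: { [E → . g S S], [E → . x x], [E → g . S S], [S → . E S], [S → . b g], [S → . f f E] }  — shift
  I6: { [E → x . x] }  — shift
  I7: { [E → x x .] }  — reduce
  I8: { [E → . g S S], [E → . x x], [E → g S . S], [S → . E S], [S → . b g], [S → . f f E] }  — shift
  I9: { [E → g S S .] }  — reduce
  I10: { [E → . g S S], [E → . x x], [S → f f . E] }  — shift
  I11: { [S → f f E .] }  — reduce
  I12: { [S → b g .] }  — reduce
  I13: { [S → E S .] }  — reduce

No state contains both a complete item and a shift item.

Answer: No shift-reduce conflicts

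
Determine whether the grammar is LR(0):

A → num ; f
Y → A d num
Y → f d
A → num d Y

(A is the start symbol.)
Yes, the grammar is LR(0)

A grammar is LR(0) if no state in the canonical LR(0) collection has:
  - both a shift item (dot before a terminal) and a complete item (shift-reduce conflict), or
  - two or more complete items (reduce-reduce conflict; the accept item [A' → A .] counts as a complete item here).

Augment with A' → A and build the canonical LR(0) collection (I0 = CLOSURE({[A' → . A]}), then GOTO on every symbol after a dot until no new states appear). It has 12 states:
  I0: { [A → . num ; f], [A → . num d Y], [A' → . A] }  — shift
  I1: { [A' → A .] }  — accept
  I2: { [A → num . ; f], [A → num . d Y] }  — shift
  I3: { [A → num ; . f] }  — shift
  I4: { [A → . num ; f], [A → . num d Y], [A → num d . Y], [Y → . A d num], [Y → . f d] }  — shift
  I5: { [Y → A . d num] }  — shift
  I6: { [A → num d Y .] }  — reduce
  I7: { [Y → f . d] }  — shift
  I8: { [Y → f d .] }  — reduce
  I9: { [Y → A d . num] }  — shift
  I10: { [Y → A d num .] }  — reduce
  I11: { [A → num ; f .] }  — reduce

Every state is either a pure shift/goto state or contains exactly one complete item and nothing to shift — no conflicts. The grammar is LR(0).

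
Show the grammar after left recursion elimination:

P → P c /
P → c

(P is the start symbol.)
P is directly left-recursive. The standard transformation for
  A → A α₁ | ... | A α_m | β₁ | ... | β_n
is
  A  → β₁ A' | ... | β_n A'
  A' → α₁ A' | ... | α_m A' | ε

P → c becomes P → c P'
P → P c / becomes P' → c / P'
Add P' → ε

Resulting grammar:
P → c P'
P' → c / P'
P' → ε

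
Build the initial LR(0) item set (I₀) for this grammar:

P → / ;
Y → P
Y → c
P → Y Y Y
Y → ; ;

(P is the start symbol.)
{ [P → . / ;], [P → . Y Y Y], [P' → . P], [Y → . ; ;], [Y → . P], [Y → . c] }

First, augment the grammar with P' → P
I₀ = CLOSURE({ [P' → . P] }):
  [P' → . P] has the dot before P: add [P → . / ;], [P → . Y Y Y]
  [P → . Y Y Y] has the dot before Y: add [Y → . P], [Y → . c], [Y → . ; ;]
No further items can be added.

I₀ = { [P → . / ;], [P → . Y Y Y], [P' → . P], [Y → . ; ;], [Y → . P], [Y → . c] }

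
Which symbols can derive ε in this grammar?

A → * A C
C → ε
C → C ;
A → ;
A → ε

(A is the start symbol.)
A non-terminal is nullable if it can derive ε (the empty string): either it has an ε-production, or it has a production whose right-hand side consists entirely of nullable non-terminals.

ε-productions: C → ε, A → ε
So C, A are immediately nullable.
Every non-terminal is now nullable.
Nullable = { 'A', 'C' }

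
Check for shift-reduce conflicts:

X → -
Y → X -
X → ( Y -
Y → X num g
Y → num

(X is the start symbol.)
Augment with X' → X and build the canonical LR(0) collection (I0 = CLOSURE({[X' → . X]}), then GOTO on every symbol after a dot until no new states appear). It has 11 states:
  I0: { [X → . ( Y -], [X → . -], [X' → . X] }  — shift
  I1: { [X → ( . Y -], [X → . ( Y -], [X → . -], [Y → . X -], [Y → . X num g], [Y → . num] }  — shift
  I2: { [X → - .] }  — reduce
  I3: { [X' → X .] }  — accept
  I4: { [Y → X . -], [Y → X . num g] }  — shift
  I5: { [X → ( Y . -] }  — shift
  I6: { [Y → num .] }  — reduce
  I7: { [X → ( Y - .] }  — reduce
  I8: { [Y → X - .] }  — reduce
  I9: { [Y → X num . g] }  — shift
  I10: { [Y → X num g .] }  — reduce

No state contains both a complete item and a shift item.

Answer: No shift-reduce conflicts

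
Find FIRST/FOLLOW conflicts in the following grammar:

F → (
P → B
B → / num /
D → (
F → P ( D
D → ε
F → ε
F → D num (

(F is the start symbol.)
A FIRST/FOLLOW conflict occurs when a non-terminal N has a nullable alternative N → β (β ⇒* ε) and another alternative N → α with FIRST(α) ∩ FOLLOW(N) ≠ ∅: on such a lookahead the parser cannot decide between expanding α and letting N vanish via β.

Nullable non-terminals: D, F.
FIRST sets used below: FIRST(P) = { '/' }, FIRST(D) = { '(', ε }

D: nullable alternative(s) D → ε; FOLLOW(D) = { $, 'num' }
  D → (: FIRST \ {ε} = { '(' } — disjoint from FOLLOW(D)
  D → ε: FIRST \ {ε} = { } — this is the only nullable alternative, skip

F: nullable alternative(s) F → ε; FOLLOW(F) = { $ }
  F → (: FIRST \ {ε} = { '(' } — disjoint from FOLLOW(F)
  F → P ( D: FIRST \ {ε} = { '/' } — disjoint from FOLLOW(F)
  F → ε: FIRST \ {ε} = { } — this is the only nullable alternative, skip
  F → D num (: FIRST \ {ε} = { '(', 'num' } — disjoint from FOLLOW(F)

B, P have no nullable alternative, so no FIRST/FOLLOW check is needed there.

No FIRST/FOLLOW conflicts found.

Answer: No FIRST/FOLLOW conflicts.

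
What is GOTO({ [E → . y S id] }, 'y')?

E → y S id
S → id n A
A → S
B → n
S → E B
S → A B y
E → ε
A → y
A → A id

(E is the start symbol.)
{ [A → . A id], [A → . S], [A → . y], [E → . y S id], [E → .], [E → y . S id], [S → . A B y], [S → . E B], [S → . id n A] }

GOTO(I, 'y') = CLOSURE({ [A → αX.β] : [A → α.Xβ] ∈ I, X = 'y' })

Items with dot before 'y', with the dot advanced:
  [E → . y S id] → [E → y . S id]
Closure of the advanced items:
  [E → y . S id] has the dot before S: add [S → . id n A], [S → . E B], [S → . A B y]
  [S → . E B] has the dot before E: add [E → . y S id], [E → .]
  [S → . A B y] has the dot before A: add [A → . S], [A → . y], [A → . A id]

GOTO = { [A → . A id], [A → . S], [A → . y], [E → . y S id], [E → .], [E → y . S id], [S → . A B y], [S → . E B], [S → . id n A] }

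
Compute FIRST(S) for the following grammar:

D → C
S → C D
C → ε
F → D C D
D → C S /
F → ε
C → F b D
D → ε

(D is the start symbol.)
FIRST sets of the other non-terminals involved (by the same procedure, iterated to a fixed point):
  FIRST(C) = { '/', 'b', ε }
  FIRST(D) = { '/', 'b', ε }

From S → C D:
  - C is a non-terminal: add FIRST(C) \ {ε} = { '/', 'b' }
    C is nullable, so continue to the next symbol
  - D is a non-terminal: add FIRST(D) \ {ε} = { '/', 'b' }
    D is nullable and nothing follows, so the whole right-hand side can vanish: ε ∈ FIRST(S)

Collecting: FIRST(S) = { '/', 'b', ε }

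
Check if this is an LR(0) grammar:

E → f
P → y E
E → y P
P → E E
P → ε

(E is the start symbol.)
No. Shift-reduce conflict between [P → .] and [E → . f]

A grammar is LR(0) if no state in the canonical LR(0) collection has:
  - both a shift item (dot before a terminal) and a complete item (shift-reduce conflict), or
  - two or more complete items (reduce-reduce conflict; the accept item [E' → E .] counts as a complete item here).

Augment with E' → E and build the canonical LR(0) collection (I0 = CLOSURE({[E' → . E]}), then GOTO on every symbol after a dot until no new states appear). It has 9 states:
  I0: { [E → . f], [E → . y P], [E' → . E] }  — shift
  I1: { [E' → E .] }  — accept
  I2: { [E → f .] }  — reduce
  I3: { [E → . f], [E → . y P], [E → y . P], [P → . E E], [P → . y E], [P → .] }  — shift, reduce
  I4: { [E → . f], [E → . y P], [P → E . E] }  — shift
  I5: { [E → y P .] }  — reduce
  I6: { [E → . f], [E → . y P], [E → y . P], [P → . E E], [P → . y E], [P → .], [P → y . E] }  — shift, reduce
  I7: { [E → . f], [E → . y P], [P → E . E], [P → y E .] }  — shift, reduce
  I8: { [P → E E .] }  — reduce

Conflict in state I3:
  Shift-reduce conflict between [P → .] and [E → . f]
So the grammar is NOT LR(0).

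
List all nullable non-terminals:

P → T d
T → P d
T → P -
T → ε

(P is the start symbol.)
ε-productions: T → ε
So T is immediately nullable.
No further non-terminal can be added: every production for the remaining non-terminals contains a terminal or a non-nullable non-terminal.
Nullable = { 'T' }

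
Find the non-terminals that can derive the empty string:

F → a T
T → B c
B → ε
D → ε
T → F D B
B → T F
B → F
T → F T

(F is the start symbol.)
A non-terminal is nullable if it can derive ε (the empty string): either it has an ε-production, or it has a production whose right-hand side consists entirely of nullable non-terminals.

ε-productions: B → ε, D → ε
So B, D are immediately nullable.
No further non-terminal can be added: every production for the remaining non-terminals contains a terminal or a non-nullable non-terminal.
Nullable = { 'B', 'D' }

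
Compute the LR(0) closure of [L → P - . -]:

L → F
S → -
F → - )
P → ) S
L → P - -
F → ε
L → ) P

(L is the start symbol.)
Start with: [L → P - . -]
The dot precedes the terminal '-', so nothing is added.

CLOSURE = { [L → P - . -] }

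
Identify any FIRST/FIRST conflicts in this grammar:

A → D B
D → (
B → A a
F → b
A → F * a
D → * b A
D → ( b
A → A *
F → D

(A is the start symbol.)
A FIRST/FIRST conflict occurs when two productions N → α and N → β for the same non-terminal have FIRST(α) ∩ FIRST(β) ≠ ∅ (with ε ∈ FIRST of a nullable right-hand side, so two nullable alternatives also conflict).

FIRST sets of the non-terminals at (or reachable through a nullable prefix from) the front of some alternative:
  FIRST(D) = { '(', '*' }
  FIRST(F) = { '(', '*', 'b' }
  FIRST(A) = { '(', '*', 'b' }

Productions for A:
  A → D B: FIRST = { '(', '*' }
  A → F * a: FIRST = { '(', '*', 'b' }
  A → A *: FIRST = { '(', '*', 'b' }
Productions for D:
  D → (: FIRST = { '(' }
  D → * b A: FIRST = { '*' }
  D → ( b: FIRST = { '(' }
Productions for F:
  F → b: FIRST = { 'b' }
  F → D: FIRST = { '(', '*' }
B has only one production, so no FIRST/FIRST conflict is possible there.

Conflict for A: A → D B and A → F * a
  Overlap: { '(', '*' }
Conflict for A: A → D B and A → A *
  Overlap: { '(', '*' }
Conflict for A: A → F * a and A → A *
  Overlap: { '(', '*', 'b' }
Conflict for D: D → ( and D → ( b
  Overlap: { '(' }

Answer: Yes. A → D B / A → F '*' a on { '(', '*' }; A → D B / A → A '*' on { '(', '*' }; A → F '*' a / A → A '*' on { '(', '*', 'b' }; D → '(' / D → '(' b on { '(' }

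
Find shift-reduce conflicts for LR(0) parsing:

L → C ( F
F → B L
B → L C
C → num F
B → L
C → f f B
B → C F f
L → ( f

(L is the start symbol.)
Yes — I9: [B → L .] vs [C → . f f B]; I15: [L → ( f .] vs [C → f . f B]

A shift-reduce conflict occurs when an LR(0) state has both:
  - a complete (reduce) item [A → α .] (dot at the end), and
  - a shift item [B → β . c γ] (dot before a terminal).

Augment with L' → L and build the canonical LR(0) collection (I0 = CLOSURE({[L' → . L]}), then GOTO on every symbol after a dot until no new states appear). It has 21 states:
  I0: { [C → . f f B], [C → . num F], [L → . ( f], [L → . C ( F], [L' → . L] }  — shift
  I1: { [L → ( . f] }  — shift
  I2: { [L → C . ( F] }  — shift
  I3: { [L' → L .] }  — accept
  I4: { [C → f . f B] }  — shift
  I5: { [B → . C F f], [B → . L C], [B → . L], [C → . f f B], [C → . num F], [C → num . F], [F → . B L], [L → . ( f], [L → . C ( F] }  — shift
  I6: { [C → . f f B], [C → . num F], [F → B . L], [L → . ( f], [L → . C ( F] }  — shift
  I7: { [B → . C F f], [B → . L C], [B → . L], [B → C . F f], [C → . f f B], [C → . num F], [F → . B L], [L → . ( f], [L → . C ( F], [L → C . ( F] }  — shift
  I8: { [C → num F .] }  — reduce
  I9: { [B → L . C], [B → L .], [C → . f f B], [C → . num F] }  — shift, reduce
  I10: { [B → L C .] }  — reduce
  I11: { [B → . C F f], [B → . L C], [B → . L], [C → . f f B], [C → . num F], [F → . B L], [L → ( . f], [L → . ( f], [L → . C ( F], [L → C ( . F] }  — shift
  I12: { [B → C F . f] }  — shift
  I13: { [B → C F f .] }  — reduce
  I14: { [L → C ( F .] }  — reduce
  I15: { [C → f . f B], [L → ( f .] }  — shift, reduce
  I16: { [B → . C F f], [B → . L C], [B → . L], [C → . f f B], [C → . num F], [C → f f . B], [L → . ( f], [L → . C ( F] }  — shift
  I17: { [C → f f B .] }  — reduce
  I18: { [F → B L .] }  — reduce
  I19: { [B → . C F f], [B → . L C], [B → . L], [C → . f f B], [C → . num F], [F → . B L], [L → . ( f], [L → . C ( F], [L → C ( . F] }  — shift
  I20: { [L → ( f .] }  — reduce

I9 contains reduce item [B → L .] and shift items [C → . f f B], [C → . num F] — shift-reduce conflict.
I15 contains reduce item [L → ( f .] and shift item [C → f . f B] — shift-reduce conflict.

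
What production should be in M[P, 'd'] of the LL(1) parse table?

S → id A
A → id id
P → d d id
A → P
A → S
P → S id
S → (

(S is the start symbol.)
P → d d id

To find M[P, 'd'], we find productions for P where 'd' is in the predict set (PREDICT(N → α) = (FIRST(α) \ {ε}) ∪ (FOLLOW(N) if α ⇒* ε)).

Relevant sets:
  FIRST(S) = { '(', 'id' }

P → d d id: PREDICT = { 'd' }
  'd' is in predict set, so this production goes in M[P, 'd']
P → S id: PREDICT = { '(', 'id' }

M[P, 'd'] = P → d d id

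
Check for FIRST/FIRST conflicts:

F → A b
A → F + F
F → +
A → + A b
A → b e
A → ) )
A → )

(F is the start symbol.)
Yes. F → A b / F → '+' on { '+' }; A → F '+' F / A → '+' A b on { '+' }; A → F '+' F / A → b e on { 'b' }; A → F '+' F / A → ')' ')' on { ')' }; A → F '+' F / A → ')' on { ')' }; A → ')' ')' / A → ')' on { ')' }

A FIRST/FIRST conflict occurs when two productions N → α and N → β for the same non-terminal have FIRST(α) ∩ FIRST(β) ≠ ∅ (with ε ∈ FIRST of a nullable right-hand side, so two nullable alternatives also conflict).

FIRST sets of the non-terminals at (or reachable through a nullable prefix from) the front of some alternative:
  FIRST(A) = { ')', '+', 'b' }
  FIRST(F) = { ')', '+', 'b' }

Productions for F:
  F → A b: FIRST = { ')', '+', 'b' }
  F → +: FIRST = { '+' }
Productions for A:
  A → F + F: FIRST = { ')', '+', 'b' }
  A → + A b: FIRST = { '+' }
  A → b e: FIRST = { 'b' }
  A → ) ): FIRST = { ')' }
  A → ): FIRST = { ')' }

Conflict for F: F → A b and F → +
  Overlap: { '+' }
Conflict for A: A → F + F and A → + A b
  Overlap: { '+' }
Conflict for A: A → F + F and A → b e
  Overlap: { 'b' }
Conflict for A: A → F + F and A → ) )
  Overlap: { ')' }
Conflict for A: A → F + F and A → )
  Overlap: { ')' }
Conflict for A: A → ) ) and A → )
  Overlap: { ')' }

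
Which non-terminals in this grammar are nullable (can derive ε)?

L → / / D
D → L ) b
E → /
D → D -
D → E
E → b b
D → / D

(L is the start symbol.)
A non-terminal is nullable if it can derive ε (the empty string): either it has an ε-production, or it has a production whose right-hand side consists entirely of nullable non-terminals.

There are no ε-productions, so no non-terminal can derive ε.
No non-terminals are nullable.

Answer: None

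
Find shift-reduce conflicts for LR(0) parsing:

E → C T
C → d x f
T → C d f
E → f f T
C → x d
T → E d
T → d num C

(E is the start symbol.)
No shift-reduce conflicts

A shift-reduce conflict occurs when an LR(0) state has both:
  - a complete (reduce) item [A → α .] (dot at the end), and
  - a shift item [B → β . c γ] (dot before a terminal).

Augment with E' → E and build the canonical LR(0) collection (I0 = CLOSURE({[E' → . E]}), then GOTO on every symbol after a dot until no new states appear). It has 20 states:
  I0: { [C → . d x f], [C → . x d], [E → . C T], [E → . f f T], [E' → . E] }  — shift
  I1: { [C → . d x f], [C → . x d], [E → . C T], [E → . f f T], [E → C . T], [T → . C d f], [T → . E d], [T → . d num C] }  — shift
  I2: { [E' → E .] }  — accept
  I3: { [C → d . x f] }  — shift
  I4: { [E → f . f T] }  — shift
  I5: { [C → x . d] }  — shift
  I6: { [C → x d .] }  — reduce
  I7: { [C → . d x f], [C → . x d], [E → . C T], [E → . f f T], [E → f f . T], [T → . C d f], [T → . E d], [T → . d num C] }  — shift
  I8: { [C → . d x f], [C → . x d], [E → . C T], [E → . f f T], [E → C . T], [T → . C d f], [T → . E d], [T → . d num C], [T → C . d f] }  — shift
  I9: { [T → E . d] }  — shift
  I10: { [E → f f T .] }  — reduce
  I11: { [C → d . x f], [T → d . num C] }  — shift
  I12: { [C → . d x f], [C → . x d], [T → d num . C] }  — shift
  I13: { [C → d x . f] }  — shift
  I14: { [C → d x f .] }  — reduce
  I15: { [T → d num C .] }  — reduce
  I16: { [T → E d .] }  — reduce
  I17: { [E → C T .] }  — reduce
  I18: { [C → d . x f], [T → C d . f], [T → d . num C] }  — shift
  I19: { [T → C d f .] }  — reduce

No state contains both a complete item and a shift item.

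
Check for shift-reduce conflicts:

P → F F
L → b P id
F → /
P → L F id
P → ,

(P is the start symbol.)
No shift-reduce conflicts

A shift-reduce conflict occurs when an LR(0) state has both:
  - a complete (reduce) item [A → α .] (dot at the end), and
  - a shift item [B → β . c γ] (dot before a terminal).

Augment with P' → P and build the canonical LR(0) collection (I0 = CLOSURE({[P' → . P]}), then GOTO on every symbol after a dot until no new states appear). It has 12 states:
  I0: { [F → . /], [L → . b P id], [P → . ,], [P → . F F], [P → . L F id], [P' → . P] }  — shift
  I1: { [P → , .] }  — reduce
  I2: { [F → / .] }  — reduce
  I3: { [F → . /], [P → F . F] }  — shift
  I4: { [F → . /], [P → L . F id] }  — shift
  I5: { [P' → P .] }  — accept
  I6: { [F → . /], [L → . b P id], [L → b . P id], [P → . ,], [P → . F F], [P → . L F id] }  — shift
  I7: { [L → b P . id] }  — shift
  I8: { [L → b P id .] }  — reduce
  I9: { [P → L F . id] }  — shift
  I10: { [P → L F id .] }  — reduce
  I11: { [P → F F .] }  — reduce

No state contains both a complete item and a shift item.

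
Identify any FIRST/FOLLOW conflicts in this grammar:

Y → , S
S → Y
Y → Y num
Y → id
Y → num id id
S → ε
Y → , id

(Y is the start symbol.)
A FIRST/FOLLOW conflict occurs when a non-terminal N has a nullable alternative N → β (β ⇒* ε) and another alternative N → α with FIRST(α) ∩ FOLLOW(N) ≠ ∅: on such a lookahead the parser cannot decide between expanding α and letting N vanish via β.

Nullable non-terminals: S.
FIRST sets used below: FIRST(Y) = { ',', 'id', 'num' }

S: nullable alternative(s) S → ε; FOLLOW(S) = { $, 'num' }
  S → Y: FIRST \ {ε} = { ',', 'id', 'num' } — overlaps FOLLOW(S) on { 'num' }: CONFLICT
  S → ε: FIRST \ {ε} = { } — this is the only nullable alternative, skip

Y has no nullable alternative, so no FIRST/FOLLOW check is needed there.

So the grammar has 1 FIRST/FOLLOW conflict (marked CONFLICT above).

Answer: Yes. S → Y with FOLLOW(S) on { 'num' }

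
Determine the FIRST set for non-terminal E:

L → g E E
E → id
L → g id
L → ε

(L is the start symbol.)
From E → id:
  - id is a terminal: add 'id' and stop

Collecting: FIRST(E) = { 'id' }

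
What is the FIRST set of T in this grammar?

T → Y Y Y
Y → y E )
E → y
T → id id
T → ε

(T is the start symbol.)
{ 'id', 'y', ε }

FIRST sets of the other non-terminals involved (by the same procedure, iterated to a fixed point):
  FIRST(Y) = { 'y' }

From T → Y Y Y:
  - Y is a non-terminal: add FIRST(Y) \ {ε} = { 'y' }
    Y is not nullable, so stop
From T → id id:
  - id is a terminal: add 'id' and stop
From T → ε:
  - ε-production, so ε ∈ FIRST(T)

Collecting: FIRST(T) = { 'id', 'y', ε }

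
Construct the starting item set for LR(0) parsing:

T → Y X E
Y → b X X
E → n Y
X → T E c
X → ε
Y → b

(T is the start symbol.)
First, augment the grammar with T' → T
I₀ = CLOSURE({ [T' → . T] }):
  [T' → . T] has the dot before T: add [T → . Y X E]
  [T → . Y X E] has the dot before Y: add [Y → . b X X], [Y → . b]
No further items can be added.

I₀ = { [T → . Y X E], [T' → . T], [Y → . b X X], [Y → . b] }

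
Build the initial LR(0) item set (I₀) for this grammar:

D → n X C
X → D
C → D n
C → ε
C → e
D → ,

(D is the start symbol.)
First, augment the grammar with D' → D
I₀ = CLOSURE({ [D' → . D] }):
  [D' → . D] has the dot before D: add [D → . n X C], [D → . ,]
No further items can be added.

I₀ = { [D → . ,], [D → . n X C], [D' → . D] }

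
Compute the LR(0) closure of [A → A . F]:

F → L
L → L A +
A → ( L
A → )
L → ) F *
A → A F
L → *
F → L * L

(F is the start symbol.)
To compute CLOSURE, for each item [A → α.Bβ] where B is a non-terminal, add [B → .γ] for all productions B → γ; repeat for the newly added items until nothing changes.

Start with: [A → A . F]
  [A → A . F] has the dot before F: add [F → . L], [F → . L * L]
  [F → . L] has the dot before L: add [L → . L A +], [L → . ) F *], [L → . *]
No further items can be added.

CLOSURE = { [A → A . F], [F → . L * L], [F → . L], [L → . ) F *], [L → . *], [L → . L A +] }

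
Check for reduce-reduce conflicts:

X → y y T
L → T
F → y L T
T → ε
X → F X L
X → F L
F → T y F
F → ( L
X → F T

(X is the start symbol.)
A reduce-reduce conflict occurs when an LR(0) state has two complete items [A → α .] and [B → β .] — both call for a reduction, and with no lookahead the parser cannot choose between them.

Augment with X' → X and build the canonical LR(0) collection (I0 = CLOSURE({[X' → . X]}), then GOTO on every symbol after a dot until no new states appear). It has 19 states:
  I0: { [F → . ( L], [F → . T y F], [F → . y L T], [T → .], [X → . F L], [X → . F T], [X → . F X L], [X → . y y T], [X' → . X] }  — shift, reduce
  I1: { [F → ( . L], [L → . T], [T → .] }  — reduce
  I2: { [F → . ( L], [F → . T y F], [F → . y L T], [L → . T], [T → .], [X → . F L], [X → . F T], [X → . F X L], [X → . y y T], [X → F . L], [X → F . T], [X → F . X L] }  — shift, reduce
  I3: { [F → T . y F] }  — shift
  I4: { [X' → X .] }  — accept
  I5: { [F → y . L T], [L → . T], [T → .], [X → y . y T] }  — shift, reduce
  I6: { [F → y L . T], [T → .] }  — reduce
  I7: { [L → T .] }  — reduce
  I8: { [T → .], [X → y y . T] }  — reduce
  I9: { [X → y y T .] }  — reduce
  I10: { [F → y L T .] }  — reduce
  I11: { [F → . ( L], [F → . T y F], [F → . y L T], [F → T y . F], [T → .] }  — shift, reduce
  I12: { [F → T y F .] }  — reduce
  I13: { [F → y . L T], [L → . T], [T → .] }  — reduce
  I14: { [X → F L .] }  — reduce
  I15: { [F → T . y F], [L → T .], [X → F T .] }  — shift, 2 reduces
  I16: { [L → . T], [T → .], [X → F X . L] }  — reduce
  I17: { [X → F X L .] }  — reduce
  I18: { [F → ( L .] }  — reduce

I15 contains complete items [L → T .], [X → F T .] — reduce-reduce conflict.

Answer: Yes — I15: [L → T .] vs [X → F T .]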